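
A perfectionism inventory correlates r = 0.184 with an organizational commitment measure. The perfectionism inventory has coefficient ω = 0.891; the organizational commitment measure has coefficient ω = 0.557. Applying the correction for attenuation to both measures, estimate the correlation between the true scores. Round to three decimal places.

r_true = r_obs / √(r_xx · r_yy) = 0.184 / √(0.891 × 0.557) = 0.184 / √0.496287 = 0.184 / 0.7045 ≈ 0.261.

0.261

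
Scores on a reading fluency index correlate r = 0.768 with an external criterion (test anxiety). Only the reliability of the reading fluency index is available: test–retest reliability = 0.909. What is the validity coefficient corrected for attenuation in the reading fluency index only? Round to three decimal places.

Single correction: r_c = r_obs / √r_xx = 0.768 / √0.909 = 0.768 / 0.9534 ≈ 0.806.

0.806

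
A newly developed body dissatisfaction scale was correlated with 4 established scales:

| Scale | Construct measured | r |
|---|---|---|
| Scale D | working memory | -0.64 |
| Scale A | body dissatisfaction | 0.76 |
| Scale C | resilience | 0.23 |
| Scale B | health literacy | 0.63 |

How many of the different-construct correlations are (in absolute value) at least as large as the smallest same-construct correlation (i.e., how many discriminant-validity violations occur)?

Convergent (same construct = body dissatisfaction): Scale A.
Smallest convergent = 0.76. Discriminant |r|: 0.64, 0.23, 0.63; count ≥ 0.76 → 0.

0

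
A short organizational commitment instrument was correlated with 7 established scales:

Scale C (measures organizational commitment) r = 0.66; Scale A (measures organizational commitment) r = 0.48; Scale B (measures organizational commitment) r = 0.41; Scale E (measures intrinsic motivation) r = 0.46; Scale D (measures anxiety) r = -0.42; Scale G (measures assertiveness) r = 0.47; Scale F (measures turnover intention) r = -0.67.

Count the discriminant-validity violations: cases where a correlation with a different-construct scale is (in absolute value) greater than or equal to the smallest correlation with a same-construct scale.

4

Convergent (same construct = organizational commitment): Scale C, Scale A, Scale B.
Smallest convergent = 0.41. Discriminant |r|: 0.46, 0.42, 0.47, 0.67; count ≥ 0.41 → 4.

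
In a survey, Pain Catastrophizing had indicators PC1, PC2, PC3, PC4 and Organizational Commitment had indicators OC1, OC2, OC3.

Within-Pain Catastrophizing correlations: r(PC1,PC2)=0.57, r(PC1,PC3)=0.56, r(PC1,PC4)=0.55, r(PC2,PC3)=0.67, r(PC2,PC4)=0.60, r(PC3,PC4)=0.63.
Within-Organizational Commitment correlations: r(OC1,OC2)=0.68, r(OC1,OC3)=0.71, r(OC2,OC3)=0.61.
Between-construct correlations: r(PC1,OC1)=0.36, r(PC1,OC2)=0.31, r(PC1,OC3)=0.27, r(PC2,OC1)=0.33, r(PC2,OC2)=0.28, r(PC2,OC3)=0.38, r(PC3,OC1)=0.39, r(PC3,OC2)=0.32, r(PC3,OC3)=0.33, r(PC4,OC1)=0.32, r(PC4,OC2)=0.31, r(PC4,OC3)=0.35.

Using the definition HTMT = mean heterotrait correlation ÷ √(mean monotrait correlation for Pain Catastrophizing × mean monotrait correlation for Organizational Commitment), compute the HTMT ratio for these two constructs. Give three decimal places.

Mean between = 3.95/12 = 0.3292.
Mean within-PC = 3.58/6 = 0.5967; mean within-OC = 2.00/3 = 0.6667.
Geometric mean = √(0.5967 × 0.6667) = 0.6307.
HTMT = 0.3292 / 0.6307 = 0.522.

0.522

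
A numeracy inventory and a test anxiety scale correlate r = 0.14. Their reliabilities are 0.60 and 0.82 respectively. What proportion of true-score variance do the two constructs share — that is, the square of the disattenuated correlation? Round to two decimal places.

0.04

Disattenuated r = 0.14 / √(0.60 × 0.82) = 0.14 / 0.7014 = 0.1996.
Shared true-score variance = 0.1996² = 0.0398 ≈ 0.04.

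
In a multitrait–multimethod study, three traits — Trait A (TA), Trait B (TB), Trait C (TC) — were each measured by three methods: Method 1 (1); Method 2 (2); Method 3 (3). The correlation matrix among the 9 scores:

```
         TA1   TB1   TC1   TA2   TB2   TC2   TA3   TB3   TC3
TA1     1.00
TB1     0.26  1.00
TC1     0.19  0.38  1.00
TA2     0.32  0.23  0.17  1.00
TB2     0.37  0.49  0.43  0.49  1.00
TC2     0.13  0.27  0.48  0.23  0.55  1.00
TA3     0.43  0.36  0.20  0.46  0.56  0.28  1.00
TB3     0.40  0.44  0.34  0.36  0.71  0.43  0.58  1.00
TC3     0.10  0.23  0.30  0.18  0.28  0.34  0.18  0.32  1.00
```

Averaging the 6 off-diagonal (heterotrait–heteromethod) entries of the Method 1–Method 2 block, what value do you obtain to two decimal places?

0.27

HTHM values (method 1 × method 2): 0.37, 0.13, 0.23, 0.27, 0.17, 0.43; mean = 1.60/6 = 0.27.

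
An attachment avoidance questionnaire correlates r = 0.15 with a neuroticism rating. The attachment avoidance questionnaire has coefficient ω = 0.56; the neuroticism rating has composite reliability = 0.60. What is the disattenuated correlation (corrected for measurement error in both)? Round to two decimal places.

r_true = r_obs / √(r_xx · r_yy) = 0.15 / √(0.56 × 0.60) = 0.15 / √0.3360 = 0.15 / 0.5797 ≈ 0.26.

0.26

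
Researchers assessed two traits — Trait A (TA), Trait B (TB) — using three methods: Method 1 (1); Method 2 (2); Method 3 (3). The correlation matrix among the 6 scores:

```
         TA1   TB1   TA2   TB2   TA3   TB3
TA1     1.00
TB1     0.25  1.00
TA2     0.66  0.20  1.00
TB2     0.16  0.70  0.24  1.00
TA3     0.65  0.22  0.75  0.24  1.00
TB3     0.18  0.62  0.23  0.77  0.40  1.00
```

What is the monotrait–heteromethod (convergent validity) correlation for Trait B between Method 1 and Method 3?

Same trait (TB), different methods: r(TB1, TB3) = 0.62.

0.62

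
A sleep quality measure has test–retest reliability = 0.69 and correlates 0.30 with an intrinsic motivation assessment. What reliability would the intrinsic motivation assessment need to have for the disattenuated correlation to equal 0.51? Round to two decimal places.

0.50

r_true = r_obs / √(r_xx · r_yy) ⇒ 0.51 = 0.30 / √(0.69 · r_yy).
√(0.69 · r_yy) = 0.30 / 0.51 = 0.5882; 0.69 · r_yy = 0.3460; r_yy = 0.3460 / 0.69 ≈ 0.50.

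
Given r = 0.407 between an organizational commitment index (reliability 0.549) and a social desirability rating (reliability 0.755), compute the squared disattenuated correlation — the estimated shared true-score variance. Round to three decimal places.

Disattenuated r = 0.407 / √(0.549 × 0.755) = 0.407 / 0.6438 = 0.6322.
Shared true-score variance = 0.6322² = 0.3997 ≈ 0.400.

0.400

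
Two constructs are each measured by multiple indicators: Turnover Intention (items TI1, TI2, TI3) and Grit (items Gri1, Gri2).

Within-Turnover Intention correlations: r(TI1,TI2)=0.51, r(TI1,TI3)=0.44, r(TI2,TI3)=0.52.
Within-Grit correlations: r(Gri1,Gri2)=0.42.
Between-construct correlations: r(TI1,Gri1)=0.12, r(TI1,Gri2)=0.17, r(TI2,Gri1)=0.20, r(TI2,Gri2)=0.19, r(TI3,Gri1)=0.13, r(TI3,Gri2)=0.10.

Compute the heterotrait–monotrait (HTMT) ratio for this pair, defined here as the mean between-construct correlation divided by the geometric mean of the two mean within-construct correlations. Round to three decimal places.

0.334

Between-construct mean = 0.91/6 = 0.1517.
Mean within-TI = 1.47/3 = 0.4900; mean within-Gri = 0.42/1 = 0.4200.
Geometric mean = √(0.4900 × 0.4200) = 0.4537.
HTMT = 0.1517 / 0.4537 = 0.334.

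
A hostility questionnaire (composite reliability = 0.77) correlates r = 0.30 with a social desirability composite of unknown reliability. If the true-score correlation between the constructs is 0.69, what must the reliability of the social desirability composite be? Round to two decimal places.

0.25

r_true = r_obs / √(r_xx · r_yy) ⇒ 0.69 = 0.30 / √(0.77 · r_yy).
√(0.77 · r_yy) = 0.30 / 0.69 = 0.4348; 0.77 · r_yy = 0.1891; r_yy = 0.1891 / 0.77 ≈ 0.25.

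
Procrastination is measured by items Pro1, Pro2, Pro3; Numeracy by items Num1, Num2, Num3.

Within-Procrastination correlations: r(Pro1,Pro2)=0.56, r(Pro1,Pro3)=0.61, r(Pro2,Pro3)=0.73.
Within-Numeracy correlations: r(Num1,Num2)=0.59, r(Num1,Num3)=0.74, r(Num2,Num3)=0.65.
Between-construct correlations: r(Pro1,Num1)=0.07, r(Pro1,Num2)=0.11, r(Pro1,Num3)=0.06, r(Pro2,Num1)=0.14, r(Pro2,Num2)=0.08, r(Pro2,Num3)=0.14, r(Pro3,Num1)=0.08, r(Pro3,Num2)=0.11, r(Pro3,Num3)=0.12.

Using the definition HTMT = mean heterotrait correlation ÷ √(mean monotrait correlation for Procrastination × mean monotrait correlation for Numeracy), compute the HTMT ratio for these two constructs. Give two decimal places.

0.16

Between-construct mean = 0.91/9 = 0.1011.
Mean within-Pro = 1.90/3 = 0.6333; mean within-Num = 1.98/3 = 0.6600.
Geometric mean = √(0.6333 × 0.6600) = 0.6465.
HTMT = 0.1011 / 0.6465 = 0.16.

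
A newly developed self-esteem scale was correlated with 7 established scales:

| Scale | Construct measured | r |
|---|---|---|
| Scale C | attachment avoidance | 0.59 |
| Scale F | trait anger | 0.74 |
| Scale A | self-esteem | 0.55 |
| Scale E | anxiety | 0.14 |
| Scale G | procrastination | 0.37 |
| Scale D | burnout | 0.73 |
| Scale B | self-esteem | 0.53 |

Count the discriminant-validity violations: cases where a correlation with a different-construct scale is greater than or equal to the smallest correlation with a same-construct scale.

3

Convergent (same construct = self-esteem): Scale A, Scale B.
Smallest convergent = 0.53. Discriminant values: 0.59, 0.74, 0.14, 0.37, 0.73; count ≥ 0.53 → 3.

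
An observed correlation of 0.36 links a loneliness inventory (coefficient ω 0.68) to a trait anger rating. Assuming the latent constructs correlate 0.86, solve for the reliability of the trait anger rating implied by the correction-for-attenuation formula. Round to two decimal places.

r_true = r_obs / √(r_xx · r_yy) ⇒ 0.86 = 0.36 / √(0.68 · r_yy).
√(0.68 · r_yy) = 0.36 / 0.86 = 0.4186; 0.68 · r_yy = 0.1752; r_yy = 0.1752 / 0.68 ≈ 0.26.

0.26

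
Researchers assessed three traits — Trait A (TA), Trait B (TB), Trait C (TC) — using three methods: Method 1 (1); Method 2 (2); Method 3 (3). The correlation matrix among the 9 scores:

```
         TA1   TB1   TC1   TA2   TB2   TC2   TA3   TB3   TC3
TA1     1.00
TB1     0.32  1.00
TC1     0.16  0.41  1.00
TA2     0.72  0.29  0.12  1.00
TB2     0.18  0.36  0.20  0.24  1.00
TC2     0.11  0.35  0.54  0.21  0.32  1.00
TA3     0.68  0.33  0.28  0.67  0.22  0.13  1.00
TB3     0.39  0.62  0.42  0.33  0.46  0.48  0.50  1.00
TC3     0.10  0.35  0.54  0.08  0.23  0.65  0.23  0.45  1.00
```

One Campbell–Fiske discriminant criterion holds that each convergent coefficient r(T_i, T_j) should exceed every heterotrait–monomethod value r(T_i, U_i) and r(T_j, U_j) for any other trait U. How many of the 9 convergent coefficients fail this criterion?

Each convergent coefficient versus the relevant comparison correlations:
TA (methods 1·2): 0.72 vs {0.32, 0.24, 0.16, 0.21} → pass.
TA (methods 1·3): 0.68 vs {0.32, 0.50, 0.16, 0.23} → pass.
TA (methods 2·3): 0.67 vs {0.24, 0.50, 0.21, 0.23} → pass.
TB (methods 1·2): 0.36 vs {0.32, 0.24, 0.41, 0.32} → fail.
TB (methods 1·3): 0.62 vs {0.32, 0.50, 0.41, 0.45} → pass.
TB (methods 2·3): 0.46 vs {0.24, 0.50, 0.32, 0.45} → fail.
TC (methods 1·2): 0.54 vs {0.16, 0.21, 0.41, 0.32} → pass.
TC (methods 1·3): 0.54 vs {0.16, 0.23, 0.41, 0.45} → pass.
TC (methods 2·3): 0.65 vs {0.21, 0.23, 0.32, 0.45} → pass.
2 of 9 fail.

2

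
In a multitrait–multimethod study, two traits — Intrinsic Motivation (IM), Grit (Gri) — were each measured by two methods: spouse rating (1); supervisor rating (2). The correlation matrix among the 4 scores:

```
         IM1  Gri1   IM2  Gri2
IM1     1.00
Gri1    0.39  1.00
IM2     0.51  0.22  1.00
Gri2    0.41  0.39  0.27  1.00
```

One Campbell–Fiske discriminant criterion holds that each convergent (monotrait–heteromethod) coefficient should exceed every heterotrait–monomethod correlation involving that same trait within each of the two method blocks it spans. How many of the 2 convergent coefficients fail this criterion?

1

Each convergent coefficient versus the relevant comparison correlations:
IM (methods 1·2): 0.51 vs {0.39, 0.27} → pass.
Gri (methods 1·2): 0.39 vs {0.39, 0.27} → fail.
1 of 2 fail.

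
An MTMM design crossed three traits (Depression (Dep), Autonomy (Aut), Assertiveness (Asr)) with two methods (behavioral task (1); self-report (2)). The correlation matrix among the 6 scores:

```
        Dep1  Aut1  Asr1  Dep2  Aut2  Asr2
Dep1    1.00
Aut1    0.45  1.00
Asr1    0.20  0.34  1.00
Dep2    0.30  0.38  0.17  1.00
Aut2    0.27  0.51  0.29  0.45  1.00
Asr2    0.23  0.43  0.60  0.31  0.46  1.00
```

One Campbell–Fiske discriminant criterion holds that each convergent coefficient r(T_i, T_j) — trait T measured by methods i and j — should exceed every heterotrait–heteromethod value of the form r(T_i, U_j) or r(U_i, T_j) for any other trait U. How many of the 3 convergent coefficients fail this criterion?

1

Checking each validity diagonal entry against its comparison values:
Dep (methods 1·2): 0.30 vs {0.27, 0.38, 0.23, 0.17} → fail.
Aut (methods 1·2): 0.51 vs {0.38, 0.27, 0.43, 0.29} → pass.
Asr (methods 1·2): 0.60 vs {0.17, 0.23, 0.29, 0.43} → pass.
1 of 3 fail.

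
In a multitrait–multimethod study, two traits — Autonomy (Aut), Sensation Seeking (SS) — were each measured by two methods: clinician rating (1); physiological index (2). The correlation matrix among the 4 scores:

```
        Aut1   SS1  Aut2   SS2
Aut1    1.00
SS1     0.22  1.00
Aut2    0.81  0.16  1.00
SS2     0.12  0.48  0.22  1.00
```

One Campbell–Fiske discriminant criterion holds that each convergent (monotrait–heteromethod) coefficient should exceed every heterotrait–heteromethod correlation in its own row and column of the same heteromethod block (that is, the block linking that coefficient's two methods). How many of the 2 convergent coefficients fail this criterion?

0

Checking each validity diagonal entry against its comparison values:
Aut (methods 1·2): 0.81 vs {0.12, 0.16} → pass.
SS (methods 1·2): 0.48 vs {0.16, 0.12} → pass.
0 of 2 fail.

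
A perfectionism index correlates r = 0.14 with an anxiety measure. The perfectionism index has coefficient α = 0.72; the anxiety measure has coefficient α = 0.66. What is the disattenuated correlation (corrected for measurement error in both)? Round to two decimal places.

0.20

r_true = r_obs / √(r_xx · r_yy) = 0.14 / √(0.72 × 0.66) = 0.14 / √0.4752 = 0.14 / 0.6893 ≈ 0.20.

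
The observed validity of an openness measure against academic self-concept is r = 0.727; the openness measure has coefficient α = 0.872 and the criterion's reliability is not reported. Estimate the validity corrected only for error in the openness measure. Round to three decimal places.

0.779

Single correction: r_c = r_obs / √r_xx = 0.727 / √0.872 = 0.727 / 0.9338 ≈ 0.779.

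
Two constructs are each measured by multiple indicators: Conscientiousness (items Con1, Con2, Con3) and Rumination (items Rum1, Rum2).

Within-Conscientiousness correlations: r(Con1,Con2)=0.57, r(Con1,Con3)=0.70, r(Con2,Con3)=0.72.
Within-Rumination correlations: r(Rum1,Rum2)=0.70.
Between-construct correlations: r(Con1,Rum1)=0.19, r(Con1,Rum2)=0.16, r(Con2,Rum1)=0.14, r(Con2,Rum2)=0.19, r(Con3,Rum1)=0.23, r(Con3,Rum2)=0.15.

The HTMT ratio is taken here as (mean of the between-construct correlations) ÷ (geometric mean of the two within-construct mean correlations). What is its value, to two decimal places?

Mean heterotrait r = 1.06/6 = 0.1767.
Mean within-Con = 1.99/3 = 0.6633; mean within-Rum = 0.70/1 = 0.7000.
Geometric mean = √(0.6633 × 0.7000) = 0.6814.
HTMT = 0.1767 / 0.6814 = 0.26.

0.26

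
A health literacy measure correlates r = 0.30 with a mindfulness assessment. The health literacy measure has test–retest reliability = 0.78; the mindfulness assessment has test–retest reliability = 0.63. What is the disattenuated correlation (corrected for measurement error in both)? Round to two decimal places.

r_true = r_obs / √(r_xx · r_yy) = 0.30 / √(0.78 × 0.63) = 0.30 / √0.4914 = 0.30 / 0.7010 ≈ 0.43.

0.43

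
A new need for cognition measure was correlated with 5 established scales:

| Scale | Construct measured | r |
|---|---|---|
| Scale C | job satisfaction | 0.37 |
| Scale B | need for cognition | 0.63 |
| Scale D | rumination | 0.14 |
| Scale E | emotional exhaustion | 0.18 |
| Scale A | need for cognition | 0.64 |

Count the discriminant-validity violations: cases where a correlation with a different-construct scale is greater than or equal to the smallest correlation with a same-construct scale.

Convergent (same construct = need for cognition): Scale B, Scale A.
Smallest convergent = 0.63. Discriminant values: 0.37, 0.14, 0.18; count ≥ 0.63 → 0.

0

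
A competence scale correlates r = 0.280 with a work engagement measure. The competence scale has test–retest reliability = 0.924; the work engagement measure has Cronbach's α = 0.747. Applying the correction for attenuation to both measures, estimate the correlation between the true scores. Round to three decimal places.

r_true = r_obs / √(r_xx · r_yy) = 0.280 / √(0.924 × 0.747) = 0.280 / √0.690228 = 0.280 / 0.8308 ≈ 0.337.

0.337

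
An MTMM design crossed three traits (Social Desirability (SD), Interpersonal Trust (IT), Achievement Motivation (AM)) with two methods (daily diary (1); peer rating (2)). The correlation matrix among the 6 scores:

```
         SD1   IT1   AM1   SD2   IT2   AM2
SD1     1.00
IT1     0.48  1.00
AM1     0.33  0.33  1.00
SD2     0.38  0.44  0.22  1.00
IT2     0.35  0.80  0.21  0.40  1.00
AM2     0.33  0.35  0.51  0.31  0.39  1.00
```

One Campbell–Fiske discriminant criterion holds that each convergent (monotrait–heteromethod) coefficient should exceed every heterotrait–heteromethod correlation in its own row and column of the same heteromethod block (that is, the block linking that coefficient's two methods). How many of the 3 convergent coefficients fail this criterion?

Each convergent coefficient versus the relevant comparison correlations:
SD (methods 1·2): 0.38 vs {0.35, 0.44, 0.33, 0.22} → fail.
IT (methods 1·2): 0.80 vs {0.44, 0.35, 0.35, 0.21} → pass.
AM (methods 1·2): 0.51 vs {0.22, 0.33, 0.21, 0.35} → pass.
1 of 3 fail.

1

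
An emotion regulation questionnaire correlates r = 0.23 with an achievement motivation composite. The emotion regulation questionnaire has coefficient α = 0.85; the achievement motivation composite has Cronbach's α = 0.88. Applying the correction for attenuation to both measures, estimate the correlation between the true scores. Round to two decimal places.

r_true = r_obs / √(r_xx · r_yy) = 0.23 / √(0.85 × 0.88) = 0.23 / √0.7480 = 0.23 / 0.8649 ≈ 0.27.

0.27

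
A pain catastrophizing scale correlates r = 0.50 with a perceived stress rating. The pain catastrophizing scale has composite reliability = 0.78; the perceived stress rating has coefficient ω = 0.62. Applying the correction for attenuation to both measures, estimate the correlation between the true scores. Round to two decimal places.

r_true = r_obs / √(r_xx · r_yy) = 0.50 / √(0.78 × 0.62) = 0.50 / √0.4836 = 0.50 / 0.6954 ≈ 0.72.

0.72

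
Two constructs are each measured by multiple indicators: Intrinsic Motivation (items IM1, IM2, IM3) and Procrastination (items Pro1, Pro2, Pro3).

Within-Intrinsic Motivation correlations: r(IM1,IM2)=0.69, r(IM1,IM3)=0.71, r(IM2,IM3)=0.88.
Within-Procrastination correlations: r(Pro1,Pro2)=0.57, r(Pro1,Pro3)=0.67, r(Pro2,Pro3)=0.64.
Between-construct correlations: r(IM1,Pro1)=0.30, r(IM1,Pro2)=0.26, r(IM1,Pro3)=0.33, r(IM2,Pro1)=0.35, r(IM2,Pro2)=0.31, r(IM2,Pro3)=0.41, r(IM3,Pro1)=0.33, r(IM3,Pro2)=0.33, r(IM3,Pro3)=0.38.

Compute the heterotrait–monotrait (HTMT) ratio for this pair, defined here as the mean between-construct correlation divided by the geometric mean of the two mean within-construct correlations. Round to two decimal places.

Mean between = 3.00/9 = 0.3333.
Mean within-IM = 2.28/3 = 0.7600; mean within-Pro = 1.88/3 = 0.6267.
Geometric mean = √(0.7600 × 0.6267) = 0.6901.
HTMT = 0.3333 / 0.6901 = 0.48.

0.48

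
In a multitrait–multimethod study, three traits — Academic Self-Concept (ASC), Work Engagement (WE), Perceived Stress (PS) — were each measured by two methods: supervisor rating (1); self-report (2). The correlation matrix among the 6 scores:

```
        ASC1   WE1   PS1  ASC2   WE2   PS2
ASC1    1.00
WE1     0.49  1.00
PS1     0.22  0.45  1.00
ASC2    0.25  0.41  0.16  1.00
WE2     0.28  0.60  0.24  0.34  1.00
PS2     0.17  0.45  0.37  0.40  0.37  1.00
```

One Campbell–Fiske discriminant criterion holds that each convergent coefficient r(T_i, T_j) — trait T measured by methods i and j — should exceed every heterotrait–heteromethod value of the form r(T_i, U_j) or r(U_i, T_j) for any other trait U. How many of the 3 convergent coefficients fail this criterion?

Checking each validity diagonal entry against its comparison values:
ASC (methods 1·2): 0.25 vs {0.28, 0.41, 0.17, 0.16} → fail.
WE (methods 1·2): 0.60 vs {0.41, 0.28, 0.45, 0.24} → pass.
PS (methods 1·2): 0.37 vs {0.16, 0.17, 0.24, 0.45} → fail.
2 of 3 fail.

2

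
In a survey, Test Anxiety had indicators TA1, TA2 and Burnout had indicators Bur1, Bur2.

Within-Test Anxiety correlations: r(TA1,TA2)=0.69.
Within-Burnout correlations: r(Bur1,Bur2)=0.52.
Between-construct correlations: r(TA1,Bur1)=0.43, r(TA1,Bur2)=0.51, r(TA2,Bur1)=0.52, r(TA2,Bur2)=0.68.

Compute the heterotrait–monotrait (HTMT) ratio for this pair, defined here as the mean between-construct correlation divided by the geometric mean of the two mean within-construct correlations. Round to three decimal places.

Between-construct mean = 2.14/4 = 0.5350.
Mean within-TA = 0.69/1 = 0.6900; mean within-Bur = 0.52/1 = 0.5200.
Geometric mean = √(0.6900 × 0.5200) = 0.5990.
HTMT = 0.5350 / 0.5990 = 0.893.

0.893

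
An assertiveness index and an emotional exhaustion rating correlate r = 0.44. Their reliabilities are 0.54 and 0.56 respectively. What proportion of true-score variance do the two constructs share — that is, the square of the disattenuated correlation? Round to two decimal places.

Disattenuated r = 0.44 / √(0.54 × 0.56) = 0.44 / 0.5499 = 0.8001.
Shared true-score variance = 0.8001² = 0.6402 ≈ 0.64.

0.64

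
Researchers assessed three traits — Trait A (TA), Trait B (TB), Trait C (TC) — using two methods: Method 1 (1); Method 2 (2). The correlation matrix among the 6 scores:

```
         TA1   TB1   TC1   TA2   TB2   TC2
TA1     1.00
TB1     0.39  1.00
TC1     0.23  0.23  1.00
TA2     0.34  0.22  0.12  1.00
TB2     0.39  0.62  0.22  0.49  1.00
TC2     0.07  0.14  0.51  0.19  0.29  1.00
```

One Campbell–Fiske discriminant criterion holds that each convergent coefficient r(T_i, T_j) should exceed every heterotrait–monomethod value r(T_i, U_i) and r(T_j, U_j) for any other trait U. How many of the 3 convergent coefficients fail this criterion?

1

Convergent coefficients and their comparison sets:
TA (methods 1·2): 0.34 vs {0.39, 0.49, 0.23, 0.19} → fail.
TB (methods 1·2): 0.62 vs {0.39, 0.49, 0.23, 0.29} → pass.
TC (methods 1·2): 0.51 vs {0.23, 0.19, 0.23, 0.29} → pass.
1 of 3 fail.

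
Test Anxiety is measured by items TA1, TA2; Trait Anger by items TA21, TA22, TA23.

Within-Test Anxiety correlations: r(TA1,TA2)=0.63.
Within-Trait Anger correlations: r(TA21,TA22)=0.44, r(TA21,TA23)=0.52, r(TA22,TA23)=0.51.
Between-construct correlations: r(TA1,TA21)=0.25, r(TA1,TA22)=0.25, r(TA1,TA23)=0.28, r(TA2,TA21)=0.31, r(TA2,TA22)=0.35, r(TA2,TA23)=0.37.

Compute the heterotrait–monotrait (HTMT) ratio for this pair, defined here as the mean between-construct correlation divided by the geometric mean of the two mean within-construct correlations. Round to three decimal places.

0.543

Mean between = 1.81/6 = 0.3017.
Mean within-TA = 0.63/1 = 0.6300; mean within-TA2 = 1.47/3 = 0.4900.
Geometric mean = √(0.6300 × 0.4900) = 0.5556.
HTMT = 0.3017 / 0.5556 = 0.543.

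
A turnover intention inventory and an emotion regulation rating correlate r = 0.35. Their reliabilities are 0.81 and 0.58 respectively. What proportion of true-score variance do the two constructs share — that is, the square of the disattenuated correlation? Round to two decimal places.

0.26

Disattenuated r = 0.35 / √(0.81 × 0.58) = 0.35 / 0.6854 = 0.5107.
Shared true-score variance = 0.5107² = 0.2608 ≈ 0.26.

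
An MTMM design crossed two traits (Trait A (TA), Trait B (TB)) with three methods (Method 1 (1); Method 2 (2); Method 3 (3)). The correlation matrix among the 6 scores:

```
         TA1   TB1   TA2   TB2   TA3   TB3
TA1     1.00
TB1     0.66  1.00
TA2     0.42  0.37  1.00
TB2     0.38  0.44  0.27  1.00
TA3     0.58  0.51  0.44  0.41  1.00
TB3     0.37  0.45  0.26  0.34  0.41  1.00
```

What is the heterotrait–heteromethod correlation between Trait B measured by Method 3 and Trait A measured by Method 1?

Different traits and methods: r(TB3, TA1) = 0.37.

0.37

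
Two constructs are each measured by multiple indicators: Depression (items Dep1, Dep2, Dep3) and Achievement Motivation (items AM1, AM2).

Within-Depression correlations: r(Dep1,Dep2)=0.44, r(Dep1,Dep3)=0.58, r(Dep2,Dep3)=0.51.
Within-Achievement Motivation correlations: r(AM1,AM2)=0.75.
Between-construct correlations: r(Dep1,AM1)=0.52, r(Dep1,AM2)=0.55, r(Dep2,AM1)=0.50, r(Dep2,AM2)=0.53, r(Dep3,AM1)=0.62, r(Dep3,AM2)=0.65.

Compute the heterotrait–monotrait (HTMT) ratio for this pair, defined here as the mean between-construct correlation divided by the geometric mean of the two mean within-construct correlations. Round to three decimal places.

0.908

Mean heterotrait r = 3.37/6 = 0.5617.
Mean within-Dep = 1.53/3 = 0.5100; mean within-AM = 0.75/1 = 0.7500.
Geometric mean = √(0.5100 × 0.7500) = 0.6185.
HTMT = 0.5617 / 0.6185 = 0.908.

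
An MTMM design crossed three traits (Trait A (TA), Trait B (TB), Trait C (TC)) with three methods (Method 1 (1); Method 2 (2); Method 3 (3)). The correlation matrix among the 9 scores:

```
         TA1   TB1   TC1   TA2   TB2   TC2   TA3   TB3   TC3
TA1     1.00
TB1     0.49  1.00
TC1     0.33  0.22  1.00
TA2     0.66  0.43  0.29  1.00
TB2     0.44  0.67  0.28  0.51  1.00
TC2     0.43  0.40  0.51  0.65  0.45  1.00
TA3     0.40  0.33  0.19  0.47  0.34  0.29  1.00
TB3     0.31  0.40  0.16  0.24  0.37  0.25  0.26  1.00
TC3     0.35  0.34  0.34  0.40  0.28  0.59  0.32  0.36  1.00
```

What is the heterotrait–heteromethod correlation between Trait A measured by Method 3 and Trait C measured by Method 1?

0.19

Different traits and methods: r(TA3, TC1) = 0.19.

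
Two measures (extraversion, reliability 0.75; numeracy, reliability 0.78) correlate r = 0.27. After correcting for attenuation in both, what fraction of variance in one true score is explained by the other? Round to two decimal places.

Disattenuated r = 0.27 / √(0.75 × 0.78) = 0.27 / 0.7649 = 0.3530.
Shared true-score variance = 0.3530² = 0.1246 ≈ 0.12.

0.12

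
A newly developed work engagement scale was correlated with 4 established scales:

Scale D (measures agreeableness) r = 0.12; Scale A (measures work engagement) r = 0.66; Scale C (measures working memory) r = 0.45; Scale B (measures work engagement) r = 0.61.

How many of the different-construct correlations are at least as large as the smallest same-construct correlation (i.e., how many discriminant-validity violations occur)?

0

Convergent (same construct = work engagement): Scale A, Scale B.
Smallest convergent = 0.61. Discriminant values: 0.12, 0.45; count ≥ 0.61 → 0.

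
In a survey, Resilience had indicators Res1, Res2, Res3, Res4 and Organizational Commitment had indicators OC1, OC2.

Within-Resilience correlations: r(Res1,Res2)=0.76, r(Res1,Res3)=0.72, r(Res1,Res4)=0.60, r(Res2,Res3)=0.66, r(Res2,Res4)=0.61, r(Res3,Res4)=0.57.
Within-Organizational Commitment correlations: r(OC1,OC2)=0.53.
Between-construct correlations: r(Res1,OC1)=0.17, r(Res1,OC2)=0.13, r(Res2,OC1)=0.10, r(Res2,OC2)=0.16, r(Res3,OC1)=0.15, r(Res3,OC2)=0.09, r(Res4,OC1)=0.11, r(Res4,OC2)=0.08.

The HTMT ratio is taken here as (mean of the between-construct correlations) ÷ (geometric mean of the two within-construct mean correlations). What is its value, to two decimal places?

0.21

Mean between = 0.99/8 = 0.1238.
Mean within-Res = 3.92/6 = 0.6533; mean within-OC = 0.53/1 = 0.5300.
Geometric mean = √(0.6533 × 0.5300) = 0.5884.
HTMT = 0.1238 / 0.5884 = 0.21.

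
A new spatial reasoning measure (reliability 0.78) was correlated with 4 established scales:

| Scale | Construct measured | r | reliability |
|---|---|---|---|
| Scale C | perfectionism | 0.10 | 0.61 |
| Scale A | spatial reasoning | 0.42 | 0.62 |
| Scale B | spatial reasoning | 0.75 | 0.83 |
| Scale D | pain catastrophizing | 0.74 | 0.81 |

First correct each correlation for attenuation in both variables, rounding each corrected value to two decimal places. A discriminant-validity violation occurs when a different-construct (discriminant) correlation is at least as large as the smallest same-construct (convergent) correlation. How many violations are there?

Disattenuated r (r / √(r_scale · r_new)):
  Scale C (disc): 0.10 / √(0.61·0.78) = 0.14
  Scale A (conv): 0.42 / √(0.62·0.78) = 0.60
  Scale B (conv): 0.75 / √(0.83·0.78) = 0.93
  Scale D (disc): 0.74 / √(0.81·0.78) = 0.93
Smallest convergent = 0.60. Discriminant values: 0.14, 0.93; count ≥ 0.60 → 1.

1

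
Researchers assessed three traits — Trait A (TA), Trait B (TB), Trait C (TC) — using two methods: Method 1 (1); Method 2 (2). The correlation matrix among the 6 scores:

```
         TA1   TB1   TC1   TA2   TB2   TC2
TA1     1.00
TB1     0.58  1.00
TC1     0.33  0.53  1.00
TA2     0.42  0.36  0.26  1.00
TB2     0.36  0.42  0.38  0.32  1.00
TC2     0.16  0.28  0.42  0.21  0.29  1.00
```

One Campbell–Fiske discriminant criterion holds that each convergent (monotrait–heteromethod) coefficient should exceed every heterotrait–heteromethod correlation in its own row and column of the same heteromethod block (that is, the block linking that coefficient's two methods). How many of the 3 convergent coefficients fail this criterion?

Convergent coefficients and their comparison sets:
TA (methods 1·2): 0.42 vs {0.36, 0.36, 0.16, 0.26} → pass.
TB (methods 1·2): 0.42 vs {0.36, 0.36, 0.28, 0.38} → pass.
TC (methods 1·2): 0.42 vs {0.26, 0.16, 0.38, 0.28} → pass.
0 of 3 fail.

0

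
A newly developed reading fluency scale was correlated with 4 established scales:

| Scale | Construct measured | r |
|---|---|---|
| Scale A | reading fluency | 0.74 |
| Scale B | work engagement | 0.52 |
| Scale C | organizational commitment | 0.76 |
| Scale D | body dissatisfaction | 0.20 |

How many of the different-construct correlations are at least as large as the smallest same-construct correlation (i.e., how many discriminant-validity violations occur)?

Convergent (same construct = reading fluency): Scale A.
Smallest convergent = 0.74. Discriminant values: 0.52, 0.76, 0.20; count ≥ 0.74 → 1.

1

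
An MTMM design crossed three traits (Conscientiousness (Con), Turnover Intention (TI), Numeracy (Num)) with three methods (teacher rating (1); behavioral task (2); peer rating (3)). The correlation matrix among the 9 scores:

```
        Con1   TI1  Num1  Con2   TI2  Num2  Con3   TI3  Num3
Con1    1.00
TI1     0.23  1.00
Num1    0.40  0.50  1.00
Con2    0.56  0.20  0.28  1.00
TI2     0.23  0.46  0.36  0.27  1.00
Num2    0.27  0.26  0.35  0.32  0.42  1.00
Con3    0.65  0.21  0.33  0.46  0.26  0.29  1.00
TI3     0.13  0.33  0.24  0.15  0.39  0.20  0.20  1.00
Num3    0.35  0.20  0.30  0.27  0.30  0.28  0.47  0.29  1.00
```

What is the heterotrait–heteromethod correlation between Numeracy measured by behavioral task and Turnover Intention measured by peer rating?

Different traits and methods: r(Num2, TI3) = 0.20.

0.20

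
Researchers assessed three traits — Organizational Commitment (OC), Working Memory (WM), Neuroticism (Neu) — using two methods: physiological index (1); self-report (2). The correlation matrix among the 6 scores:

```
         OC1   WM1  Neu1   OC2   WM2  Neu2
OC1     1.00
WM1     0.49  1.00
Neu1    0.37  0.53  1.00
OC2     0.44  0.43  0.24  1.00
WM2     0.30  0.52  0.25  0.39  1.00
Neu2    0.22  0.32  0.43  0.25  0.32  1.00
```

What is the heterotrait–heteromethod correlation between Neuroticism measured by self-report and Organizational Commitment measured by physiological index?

Different traits and methods: r(Neu2, OC1) = 0.22.

0.22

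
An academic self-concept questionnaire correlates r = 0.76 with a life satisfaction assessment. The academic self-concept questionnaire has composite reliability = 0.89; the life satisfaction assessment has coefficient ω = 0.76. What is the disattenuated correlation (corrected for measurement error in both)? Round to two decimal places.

0.92

r_true = r_obs / √(r_xx · r_yy) = 0.76 / √(0.89 × 0.76) = 0.76 / √0.6764 = 0.76 / 0.8224 ≈ 0.92.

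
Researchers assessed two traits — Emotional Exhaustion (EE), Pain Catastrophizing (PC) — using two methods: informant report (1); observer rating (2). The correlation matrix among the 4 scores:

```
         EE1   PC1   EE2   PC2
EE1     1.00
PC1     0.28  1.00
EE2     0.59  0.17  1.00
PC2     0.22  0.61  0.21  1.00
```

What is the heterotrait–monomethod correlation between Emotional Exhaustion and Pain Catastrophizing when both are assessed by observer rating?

0.21

Different traits, same method: r(EE2, PC2) = 0.21.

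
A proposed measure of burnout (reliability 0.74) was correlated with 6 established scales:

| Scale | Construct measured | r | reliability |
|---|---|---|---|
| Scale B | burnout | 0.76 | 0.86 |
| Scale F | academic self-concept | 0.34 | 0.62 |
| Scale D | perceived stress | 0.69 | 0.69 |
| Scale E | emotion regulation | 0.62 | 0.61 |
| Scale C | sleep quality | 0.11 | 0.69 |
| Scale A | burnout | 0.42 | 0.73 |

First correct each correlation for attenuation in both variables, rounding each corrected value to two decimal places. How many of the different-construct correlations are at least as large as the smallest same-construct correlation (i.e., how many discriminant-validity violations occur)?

Disattenuated r (r / √(r_scale · r_new)):
  Scale B (conv): 0.76 / √(0.86·0.74) = 0.95
  Scale F (disc): 0.34 / √(0.62·0.74) = 0.50
  Scale D (disc): 0.69 / √(0.69·0.74) = 0.97
  Scale E (disc): 0.62 / √(0.61·0.74) = 0.92
  Scale C (disc): 0.11 / √(0.69·0.74) = 0.15
  Scale A (conv): 0.42 / √(0.73·0.74) = 0.57
Smallest convergent = 0.57. Discriminant values: 0.50, 0.97, 0.92, 0.15; count ≥ 0.57 → 2.

2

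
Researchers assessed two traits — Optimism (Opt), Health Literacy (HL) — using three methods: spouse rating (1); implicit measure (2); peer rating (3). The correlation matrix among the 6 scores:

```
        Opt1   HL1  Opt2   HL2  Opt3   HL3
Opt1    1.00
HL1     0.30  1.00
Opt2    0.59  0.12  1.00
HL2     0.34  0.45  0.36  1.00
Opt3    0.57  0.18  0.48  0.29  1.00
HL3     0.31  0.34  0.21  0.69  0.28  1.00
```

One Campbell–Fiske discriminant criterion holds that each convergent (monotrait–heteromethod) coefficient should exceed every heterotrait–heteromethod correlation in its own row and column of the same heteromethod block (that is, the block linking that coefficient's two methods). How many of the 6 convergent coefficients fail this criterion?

Convergent coefficients and their comparison sets:
Opt (methods 1·2): 0.59 vs {0.34, 0.12} → pass.
Opt (methods 1·3): 0.57 vs {0.31, 0.18} → pass.
Opt (methods 2·3): 0.48 vs {0.21, 0.29} → pass.
HL (methods 1·2): 0.45 vs {0.12, 0.34} → pass.
HL (methods 1·3): 0.34 vs {0.18, 0.31} → pass.
HL (methods 2·3): 0.69 vs {0.29, 0.21} → pass.
0 of 6 fail.

0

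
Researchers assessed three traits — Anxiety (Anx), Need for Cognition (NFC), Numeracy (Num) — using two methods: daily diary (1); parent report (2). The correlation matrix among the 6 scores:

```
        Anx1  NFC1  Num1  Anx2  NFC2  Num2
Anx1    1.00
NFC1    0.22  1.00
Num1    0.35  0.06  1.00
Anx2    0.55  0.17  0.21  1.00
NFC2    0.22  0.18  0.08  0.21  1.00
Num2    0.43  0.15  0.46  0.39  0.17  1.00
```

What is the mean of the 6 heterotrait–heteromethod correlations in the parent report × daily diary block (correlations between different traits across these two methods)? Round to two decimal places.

HTHM values (method 2 × method 1): 0.17, 0.21, 0.22, 0.08, 0.43, 0.15; mean = 1.26/6 = 0.21.

0.21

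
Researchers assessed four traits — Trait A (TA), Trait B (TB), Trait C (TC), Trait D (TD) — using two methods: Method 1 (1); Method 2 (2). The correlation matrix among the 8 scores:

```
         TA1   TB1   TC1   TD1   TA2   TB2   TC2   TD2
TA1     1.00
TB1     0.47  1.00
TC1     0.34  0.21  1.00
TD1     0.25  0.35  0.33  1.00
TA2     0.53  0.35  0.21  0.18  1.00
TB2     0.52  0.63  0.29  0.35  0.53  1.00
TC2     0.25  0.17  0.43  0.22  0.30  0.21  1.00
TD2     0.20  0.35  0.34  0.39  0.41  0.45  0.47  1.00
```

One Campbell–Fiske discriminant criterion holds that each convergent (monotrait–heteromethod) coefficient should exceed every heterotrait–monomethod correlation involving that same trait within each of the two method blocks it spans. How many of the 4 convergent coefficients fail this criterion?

Convergent coefficients and their comparison sets:
TA (methods 1·2): 0.53 vs {0.47, 0.53, 0.34, 0.30, 0.25, 0.41} → fail.
TB (methods 1·2): 0.63 vs {0.47, 0.53, 0.21, 0.21, 0.35, 0.45} → pass.
TC (methods 1·2): 0.43 vs {0.34, 0.30, 0.21, 0.21, 0.33, 0.47} → fail.
TD (methods 1·2): 0.39 vs {0.25, 0.41, 0.35, 0.45, 0.33, 0.47} → fail.
3 of 4 fail.

3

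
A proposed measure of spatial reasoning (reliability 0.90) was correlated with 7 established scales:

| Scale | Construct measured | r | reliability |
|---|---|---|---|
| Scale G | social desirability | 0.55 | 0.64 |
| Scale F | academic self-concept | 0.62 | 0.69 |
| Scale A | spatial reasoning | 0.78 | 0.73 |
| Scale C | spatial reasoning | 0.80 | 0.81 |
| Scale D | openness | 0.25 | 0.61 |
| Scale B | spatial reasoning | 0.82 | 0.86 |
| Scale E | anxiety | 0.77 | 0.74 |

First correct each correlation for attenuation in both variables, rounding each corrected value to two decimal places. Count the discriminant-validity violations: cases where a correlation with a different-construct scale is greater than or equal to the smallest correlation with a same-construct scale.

1

Disattenuated r (r / √(r_scale · r_new)):
  Scale G (disc): 0.55 / √(0.64·0.90) = 0.72
  Scale F (disc): 0.62 / √(0.69·0.90) = 0.79
  Scale A (conv): 0.78 / √(0.73·0.90) = 0.96
  Scale C (conv): 0.80 / √(0.81·0.90) = 0.94
  Scale D (disc): 0.25 / √(0.61·0.90) = 0.34
  Scale B (conv): 0.82 / √(0.86·0.90) = 0.93
  Scale E (disc): 0.77 / √(0.74·0.90) = 0.94
Smallest convergent = 0.93. Discriminant values: 0.72, 0.79, 0.34, 0.94; count ≥ 0.93 → 1.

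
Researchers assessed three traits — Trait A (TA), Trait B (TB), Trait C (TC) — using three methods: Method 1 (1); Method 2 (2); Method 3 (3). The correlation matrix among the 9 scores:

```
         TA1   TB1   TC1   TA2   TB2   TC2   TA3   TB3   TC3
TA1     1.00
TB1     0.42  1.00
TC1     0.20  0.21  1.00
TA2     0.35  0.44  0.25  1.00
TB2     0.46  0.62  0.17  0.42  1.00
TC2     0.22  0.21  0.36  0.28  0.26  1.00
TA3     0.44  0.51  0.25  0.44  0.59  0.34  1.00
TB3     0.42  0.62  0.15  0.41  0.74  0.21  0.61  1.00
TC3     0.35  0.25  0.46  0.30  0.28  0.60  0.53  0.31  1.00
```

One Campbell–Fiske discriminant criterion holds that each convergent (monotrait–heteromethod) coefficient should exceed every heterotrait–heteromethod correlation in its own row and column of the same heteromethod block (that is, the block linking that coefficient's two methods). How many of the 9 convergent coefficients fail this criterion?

Each convergent coefficient versus the relevant comparison correlations:
TA (methods 1·2): 0.35 vs {0.46, 0.44, 0.22, 0.25} → fail.
TA (methods 1·3): 0.44 vs {0.42, 0.51, 0.35, 0.25} → fail.
TA (methods 2·3): 0.44 vs {0.41, 0.59, 0.30, 0.34} → fail.
TB (methods 1·2): 0.62 vs {0.44, 0.46, 0.21, 0.17} → pass.
TB (methods 1·3): 0.62 vs {0.51, 0.42, 0.25, 0.15} → pass.
TB (methods 2·3): 0.74 vs {0.59, 0.41, 0.28, 0.21} → pass.
TC (methods 1·2): 0.36 vs {0.25, 0.22, 0.17, 0.21} → pass.
TC (methods 1·3): 0.46 vs {0.25, 0.35, 0.15, 0.25} → pass.
TC (methods 2·3): 0.60 vs {0.34, 0.30, 0.21, 0.28} → pass.
3 of 9 fail.

3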